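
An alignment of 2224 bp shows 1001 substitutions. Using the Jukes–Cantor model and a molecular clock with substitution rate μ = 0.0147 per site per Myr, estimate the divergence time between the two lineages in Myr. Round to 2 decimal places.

23.38

p = 1001/2224 ≈ 0.45009.
d = −(3/4) ln(1 − 4p/3) = −0.75 ln(1 − 0.60012) = −0.75 ln(0.39988)
  = −0.75 × (-0.916591) = 0.687443 substitutions/site.
Under a molecular clock d = 2μt, so t = d/(2μ) = 0.687443 / (2 × 0.0147) = 23.38 Myr.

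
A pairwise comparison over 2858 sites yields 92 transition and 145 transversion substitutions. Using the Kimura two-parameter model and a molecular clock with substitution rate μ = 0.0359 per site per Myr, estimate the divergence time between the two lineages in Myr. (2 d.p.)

1.22

P = 92/2858 ≈ 0.03219 and Q = 145/2858 ≈ 0.050735.
Under the Kimura two-parameter model, d = −½ ln(1 − 2P − Q) − ¼ ln(1 − 2Q).
1 − 2P − Q = 0.884885, giving −½ ln(0.884885) = 0.061149.
1 − 2Q = 0.89853, giving −¼ ln(0.89853) = 0.026749.
d = 0.061149 + 0.026749 = 0.087898.
Under a molecular clock d = 2μt, so t = d/(2μ) = 0.087898 / (2 × 0.0359) = 1.22 Myr.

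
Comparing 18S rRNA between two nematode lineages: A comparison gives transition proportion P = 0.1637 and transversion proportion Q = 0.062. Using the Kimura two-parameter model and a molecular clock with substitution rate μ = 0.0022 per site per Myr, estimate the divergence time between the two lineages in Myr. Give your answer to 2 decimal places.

Under the Kimura two-parameter model, d = −½ ln(1 − 2P − Q) − ¼ ln(1 − 2Q).
1 − 2P − Q = 0.6106, giving −½ ln(0.6106) = 0.246657.
1 − 2Q = 0.876, giving −¼ ln(0.876) = 0.033097.
d = 0.246657 + 0.033097 = 0.279754.
Under a molecular clock d = 2μt, so t = d/(2μ) = 0.279754 / (2 × 0.0022) = 63.58 Myr.

63.58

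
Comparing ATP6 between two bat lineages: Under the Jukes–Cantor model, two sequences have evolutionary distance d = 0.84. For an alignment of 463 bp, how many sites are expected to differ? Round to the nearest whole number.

Invert JC69: p = (3/4)(1 − e^(−4d/3)) = 0.75 × (1 − e^(-1.12)) = 0.75 × (1 − 0.326280) = 0.505290.
Expected differing sites = pL ≈ 0.505290 × 463 = 233.94927 ≈ 234.

234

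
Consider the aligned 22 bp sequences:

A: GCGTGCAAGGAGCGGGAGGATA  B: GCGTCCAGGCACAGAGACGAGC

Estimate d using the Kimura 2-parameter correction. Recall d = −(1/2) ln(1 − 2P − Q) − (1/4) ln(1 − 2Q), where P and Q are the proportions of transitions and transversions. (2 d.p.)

0.60

Of 22 sites, 2 differences are transitions and 7 are transversions, so P = 2/22 ≈ 0.090909 and Q = 7/22 ≈ 0.318182.
Under the Kimura two-parameter model, d = −½ ln(1 − 2P − Q) − ¼ ln(1 − 2Q).
1 − 2P − Q = 0.5, giving −½ ln(0.5) = 0.346574.
1 − 2Q = 0.363636, giving −¼ ln(0.363636) = 0.252900.
d = 0.346574 + 0.252900 = 0.599474.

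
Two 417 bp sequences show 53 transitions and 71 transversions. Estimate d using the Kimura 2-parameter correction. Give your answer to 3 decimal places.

P = 53/417 ≈ 0.127098 and Q = 71/417 ≈ 0.170264.
Under the Kimura two-parameter model, d = −½ ln(1 − 2P − Q) − ¼ ln(1 − 2Q).
1 − 2P − Q = 0.57554, giving −½ ln(0.57554) = 0.276223.
1 − 2Q = 0.659472, giving −¼ ln(0.659472) = 0.104079.
d = 0.276223 + 0.104079 = 0.380302.

0.380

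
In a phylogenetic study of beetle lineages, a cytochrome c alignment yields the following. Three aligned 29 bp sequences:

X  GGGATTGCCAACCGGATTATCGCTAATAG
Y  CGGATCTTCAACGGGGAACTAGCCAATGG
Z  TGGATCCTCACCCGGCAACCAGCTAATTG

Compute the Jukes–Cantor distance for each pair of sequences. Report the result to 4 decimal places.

X–Y: 12/29 sites differ → p ≈ 0.413793, d = −0.75 ln(1 − 0.551724) = 0.601760 ≈ 0.6018.
X–Z: 12/29 sites differ → p ≈ 0.413793, d = −0.75 ln(1 − 0.551724) = 0.601760 ≈ 0.6018.
Y–Z: 8/29 sites differ → p ≈ 0.275862, d = −0.75 ln(1 − 0.367816) = 0.343931 ≈ 0.3439.

d(X,Y) = 0.6018, d(X,Z) = 0.6018, d(Y,Z) = 0.3439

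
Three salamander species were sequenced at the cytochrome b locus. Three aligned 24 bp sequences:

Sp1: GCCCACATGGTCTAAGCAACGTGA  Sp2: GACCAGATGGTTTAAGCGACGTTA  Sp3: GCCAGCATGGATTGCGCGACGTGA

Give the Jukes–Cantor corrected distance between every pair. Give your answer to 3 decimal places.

Sp1–Sp2: 5/24 sites differ → p ≈ 0.208333, d = −0.75 ln(1 − 0.277777) = 0.244066 ≈ 0.244.
Sp1–Sp3: 7/24 sites differ → p ≈ 0.291667, d = −0.75 ln(1 − 0.388889) = 0.369358 ≈ 0.369.
Sp2–Sp3: 8/24 sites differ → p ≈ 0.333333, d = −0.75 ln(1 − 0.444444) = 0.440839 ≈ 0.441.

d(Sp1,Sp2) = 0.244, d(Sp1,Sp3) = 0.369, d(Sp2,Sp3) = 0.441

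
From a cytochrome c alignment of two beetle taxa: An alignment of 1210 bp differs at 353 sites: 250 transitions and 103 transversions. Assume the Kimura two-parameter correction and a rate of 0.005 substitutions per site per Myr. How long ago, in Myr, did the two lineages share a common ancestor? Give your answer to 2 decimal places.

39.16

P = 250/1210 ≈ 0.206612 and Q = 103/1210 ≈ 0.085124.
Under the Kimura two-parameter model, d = −½ ln(1 − 2P − Q) − ¼ ln(1 − 2Q).
1 − 2P − Q = 0.501652, giving −½ ln(0.501652) = 0.344924.
1 − 2Q = 0.829752, giving −¼ ln(0.829752) = 0.046657.
d = 0.344924 + 0.046657 = 0.391581.
Under a molecular clock d = 2μt, so t = d/(2μ) = 0.391581 / (2 × 0.005) = 39.16 Myr.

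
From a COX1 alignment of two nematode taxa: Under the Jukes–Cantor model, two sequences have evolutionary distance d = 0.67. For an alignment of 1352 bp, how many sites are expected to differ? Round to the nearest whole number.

Invert JC69: p = (3/4)(1 − e^(−4d/3)) = 0.75 × (1 − e^(-0.893333)) = 0.75 × (1 − 0.409289) = 0.443033.
Expected differing sites = pL ≈ 0.443033 × 1352 = 598.980616 ≈ 599.

599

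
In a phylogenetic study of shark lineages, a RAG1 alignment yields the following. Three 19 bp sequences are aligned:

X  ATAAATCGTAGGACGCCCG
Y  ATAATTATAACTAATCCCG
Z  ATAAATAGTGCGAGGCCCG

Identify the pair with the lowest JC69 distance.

X–Y: 8/19 differ, p = 0.421, d = 0.618.
X–Z: 4/19 differ, p = 0.211, d = 0.247.
Y–Z: 7/19 differ, p = 0.368, d = 0.507.
The smallest distance is between X and Z.

X and Z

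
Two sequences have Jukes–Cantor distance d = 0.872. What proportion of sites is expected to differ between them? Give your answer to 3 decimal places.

p = (3/4)(1 − e^(−4d/3)) = 0.75 × (1 − e^(-1.162667)) = 0.75 × (1 − 0.312651) = 0.515512.

0.516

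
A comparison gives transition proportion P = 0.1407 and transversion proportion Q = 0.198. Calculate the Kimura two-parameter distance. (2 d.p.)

Under the Kimura two-parameter model, d = −½ ln(1 − 2P − Q) − ¼ ln(1 − 2Q).
1 − 2P − Q = 0.5206, giving −½ ln(0.5206) = 0.326387.
1 − 2Q = 0.604, giving −¼ ln(0.604) = 0.126045.
d = 0.326387 + 0.126045 = 0.452432.

0.45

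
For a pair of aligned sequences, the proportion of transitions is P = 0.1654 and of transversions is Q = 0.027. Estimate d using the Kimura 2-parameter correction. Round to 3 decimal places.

Under the Kimura two-parameter model, d = −½ ln(1 − 2P − Q) − ¼ ln(1 − 2Q).
1 − 2P − Q = 0.6422, giving −½ ln(0.6422) = 0.221428.
1 − 2Q = 0.946, giving −¼ ln(0.946) = 0.013878.
d = 0.221428 + 0.013878 = 0.235306.

0.235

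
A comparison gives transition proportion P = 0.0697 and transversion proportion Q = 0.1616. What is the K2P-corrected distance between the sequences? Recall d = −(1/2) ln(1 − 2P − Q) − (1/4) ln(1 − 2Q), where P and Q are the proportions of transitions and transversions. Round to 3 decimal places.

0.277

Under the Kimura two-parameter model, d = −½ ln(1 − 2P − Q) − ¼ ln(1 − 2Q).
1 − 2P − Q = 0.699, giving −½ ln(0.699) = 0.179052.
1 − 2Q = 0.6768, giving −¼ ln(0.6768) = 0.097595.
d = 0.179052 + 0.097595 = 0.276647.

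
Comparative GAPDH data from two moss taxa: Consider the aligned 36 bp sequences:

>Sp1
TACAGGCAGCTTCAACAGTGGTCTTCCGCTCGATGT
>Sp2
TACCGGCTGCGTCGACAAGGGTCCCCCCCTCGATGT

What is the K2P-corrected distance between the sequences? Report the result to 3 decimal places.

0.305

Of 36 sites, 4 differences are transitions and 5 are transversions, so P = 4/36 ≈ 0.111111 and Q = 5/36 ≈ 0.138889.
Under the Kimura two-parameter model, d = −½ ln(1 − 2P − Q) − ¼ ln(1 − 2Q).
1 − 2P − Q = 0.638889, giving −½ ln(0.638889) = 0.224012.
1 − 2Q = 0.722222, giving −¼ ln(0.722222) = 0.081356.
d = 0.224012 + 0.081356 = 0.305368.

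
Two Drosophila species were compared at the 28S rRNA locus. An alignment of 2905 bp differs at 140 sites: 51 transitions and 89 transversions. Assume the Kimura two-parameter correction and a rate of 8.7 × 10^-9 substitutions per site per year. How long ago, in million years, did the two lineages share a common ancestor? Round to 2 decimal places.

2.86

P = 51/2905 ≈ 0.017556 and Q = 89/2905 ≈ 0.030637.
Under the Kimura two-parameter model, d = −½ ln(1 − 2P − Q) − ¼ ln(1 − 2Q).
1 − 2P − Q = 0.934251, giving −½ ln(0.934251) = 0.034005.
1 − 2Q = 0.938726, giving −¼ ln(0.938726) = 0.015808.
d = 0.034005 + 0.015808 = 0.049813.
Under a molecular clock d = 2μt, so t = d/(2μ) = 0.049813 / (2 × 8.7 × 10^-9) = 2.86 million years.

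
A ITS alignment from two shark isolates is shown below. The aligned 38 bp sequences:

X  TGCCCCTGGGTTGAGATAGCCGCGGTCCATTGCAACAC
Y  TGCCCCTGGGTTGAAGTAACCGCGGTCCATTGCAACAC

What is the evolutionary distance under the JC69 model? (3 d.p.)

The sequences differ at 3 of 38 sites (15, 16, 19), so p = 3/38 ≈ 0.078947.
d = −(3/4) ln(1 − 4p/3) = −0.75 ln(1 − 0.105263) = −0.75 ln(0.894737)
  = −0.75 × (-0.111225) = 0.083419 substitutions/site.

0.083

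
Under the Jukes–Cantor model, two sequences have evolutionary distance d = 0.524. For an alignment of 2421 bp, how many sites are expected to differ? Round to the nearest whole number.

913

Invert JC69: p = (3/4)(1 − e^(−4d/3)) = 0.75 × (1 − e^(-0.698667)) = 0.75 × (1 − 0.497248) = 0.377064.
Expected differing sites = pL ≈ 0.377064 × 2421 = 912.871944 ≈ 913.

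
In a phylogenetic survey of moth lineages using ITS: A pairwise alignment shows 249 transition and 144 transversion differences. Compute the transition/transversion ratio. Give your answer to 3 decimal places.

1.729

R = 249/144 = 1.729166… ≈ 1.729 (to 3 d.p.).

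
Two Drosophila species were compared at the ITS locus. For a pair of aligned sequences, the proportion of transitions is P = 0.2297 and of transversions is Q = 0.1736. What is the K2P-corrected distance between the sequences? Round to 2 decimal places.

0.61

Under the Kimura two-parameter model, d = −½ ln(1 − 2P − Q) − ¼ ln(1 − 2Q).
1 − 2P − Q = 0.367, giving −½ ln(0.367) = 0.501197.
1 − 2Q = 0.6528, giving −¼ ln(0.6528) = 0.106621.
d = 0.501197 + 0.106621 = 0.607818.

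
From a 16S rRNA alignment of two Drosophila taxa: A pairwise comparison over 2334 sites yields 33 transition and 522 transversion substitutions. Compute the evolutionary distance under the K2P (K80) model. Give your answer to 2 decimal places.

0.29

P = 33/2334 ≈ 0.014139 and Q = 522/2334 ≈ 0.22365.
Under the Kimura two-parameter model, d = −½ ln(1 − 2P − Q) − ¼ ln(1 − 2Q).
1 − 2P − Q = 0.748072, giving −½ ln(0.748072) = 0.145128.
1 − 2Q = 0.5527, giving −¼ ln(0.5527) = 0.148235.
d = 0.145128 + 0.148235 = 0.293363.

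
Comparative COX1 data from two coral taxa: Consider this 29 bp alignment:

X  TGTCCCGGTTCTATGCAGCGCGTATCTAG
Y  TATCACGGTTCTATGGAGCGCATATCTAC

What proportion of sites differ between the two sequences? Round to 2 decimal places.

The sequences differ at 5 of 29 positions (sites 2, 5, 16, 22, 29).
p = 5/29 = 0.172413… ≈ 0.17 (to 2 d.p.).

0.17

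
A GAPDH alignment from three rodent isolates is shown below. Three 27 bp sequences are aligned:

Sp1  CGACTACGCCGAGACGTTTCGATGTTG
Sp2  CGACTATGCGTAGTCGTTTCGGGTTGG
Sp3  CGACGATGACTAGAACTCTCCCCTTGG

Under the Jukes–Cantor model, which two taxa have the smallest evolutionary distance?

Sp1 and Sp2

Sp1–Sp2: 8/27 differ, p = 0.296, d = 0.377.
Sp1–Sp3: 12/27 differ, p = 0.444, d = 0.673.
Sp2–Sp3: 10/27 differ, p = 0.370, d = 0.511.
The smallest distance is between Sp1 and Sp2.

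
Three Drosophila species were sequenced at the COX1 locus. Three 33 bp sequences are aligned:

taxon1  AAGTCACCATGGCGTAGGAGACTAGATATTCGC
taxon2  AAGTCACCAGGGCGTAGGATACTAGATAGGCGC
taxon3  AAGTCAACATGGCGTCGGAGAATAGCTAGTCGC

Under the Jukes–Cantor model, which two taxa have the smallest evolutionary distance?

taxon1–taxon2: 4/33 differ, p = 0.121, d = 0.132.
taxon1–taxon3: 5/33 differ, p = 0.152, d = 0.169.
taxon2–taxon3: 7/33 differ, p = 0.212, d = 0.249.
The smallest distance is between taxon1 and taxon2.

taxon1 and taxon2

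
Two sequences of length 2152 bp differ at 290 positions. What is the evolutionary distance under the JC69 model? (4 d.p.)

0.1485

p = 290/2152 ≈ 0.134758.
d = −(3/4) ln(1 − 4p/3) = −0.75 ln(1 − 0.179677) = −0.75 ln(0.820323)
  = −0.75 × (-0.198057) = 0.148543 substitutions/site.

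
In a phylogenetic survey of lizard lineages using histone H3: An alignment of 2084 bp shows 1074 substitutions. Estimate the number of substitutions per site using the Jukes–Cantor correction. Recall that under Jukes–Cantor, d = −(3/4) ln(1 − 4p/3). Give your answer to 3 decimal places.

p = 1074/2084 ≈ 0.515355.
d = −(3/4) ln(1 − 4p/3) = −0.75 ln(1 − 0.68714) = −0.75 ln(0.31286)
  = −0.75 × (-1.161999) = 0.871499 substitutions/site.

0.871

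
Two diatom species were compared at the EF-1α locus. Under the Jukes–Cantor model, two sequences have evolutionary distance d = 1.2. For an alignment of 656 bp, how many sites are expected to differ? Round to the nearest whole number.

Invert JC69: p = (3/4)(1 − e^(−4d/3)) = 0.75 × (1 − e^(-1.6)) = 0.75 × (1 − 0.201897) = 0.598577.
Expected differing sites = pL ≈ 0.598577 × 656 = 392.666512 ≈ 393.

393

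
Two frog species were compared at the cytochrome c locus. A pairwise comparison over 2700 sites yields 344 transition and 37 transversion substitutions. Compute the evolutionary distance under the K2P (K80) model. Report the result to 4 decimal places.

P = 344/2700 ≈ 0.127407 and Q = 37/2700 ≈ 0.013704.
Under the Kimura two-parameter model, d = −½ ln(1 − 2P − Q) − ¼ ln(1 − 2Q).
1 − 2P − Q = 0.731482, giving −½ ln(0.731482) = 0.156341.
1 − 2Q = 0.972592, giving −¼ ln(0.972592) = 0.006948.
d = 0.156341 + 0.006948 = 0.163289.

0.1633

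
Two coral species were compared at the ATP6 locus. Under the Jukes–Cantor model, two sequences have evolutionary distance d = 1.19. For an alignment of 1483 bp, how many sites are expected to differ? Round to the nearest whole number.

885

Invert JC69: p = (3/4)(1 − e^(−4d/3)) = 0.75 × (1 − e^(-1.586667)) = 0.75 × (1 − 0.204606) = 0.596546.
Expected differing sites = pL ≈ 0.596546 × 1483 = 884.677718 ≈ 885.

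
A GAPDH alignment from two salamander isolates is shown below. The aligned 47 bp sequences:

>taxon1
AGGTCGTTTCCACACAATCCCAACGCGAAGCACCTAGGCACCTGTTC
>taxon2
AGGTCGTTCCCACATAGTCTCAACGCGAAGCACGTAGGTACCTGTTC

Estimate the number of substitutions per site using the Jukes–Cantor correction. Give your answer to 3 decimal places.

The sequences differ at 6 of 47 sites (9, 15, 17, 20, 34, 39), so p = 6/47 ≈ 0.12766.
d = −(3/4) ln(1 − 4p/3) = −0.75 ln(1 − 0.170213) = −0.75 ln(0.829787)
  = −0.75 × (-0.186586) = 0.139940 substitutions/site.

0.140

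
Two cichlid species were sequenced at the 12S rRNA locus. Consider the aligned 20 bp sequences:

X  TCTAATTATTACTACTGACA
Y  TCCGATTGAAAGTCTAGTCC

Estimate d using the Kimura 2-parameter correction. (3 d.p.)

0.994

Of 20 sites, 4 differences are transitions and 7 are transversions, so P = 4/20 = 0.2 and Q = 7/20 = 0.35.
Under the Kimura two-parameter model, d = −½ ln(1 − 2P − Q) − ¼ ln(1 − 2Q).
1 − 2P − Q = 0.25, giving −½ ln(0.25) = 0.693147.
1 − 2Q = 0.3, giving −¼ ln(0.3) = 0.300993.
d = 0.693147 + 0.300993 = 0.994140.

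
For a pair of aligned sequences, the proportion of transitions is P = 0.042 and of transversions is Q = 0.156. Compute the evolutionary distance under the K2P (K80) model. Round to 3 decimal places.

Under the Kimura two-parameter model, d = −½ ln(1 − 2P − Q) − ¼ ln(1 − 2Q).
1 − 2P − Q = 0.76, giving −½ ln(0.76) = 0.137218.
1 − 2Q = 0.688, giving −¼ ln(0.688) = 0.093492.
d = 0.137218 + 0.093492 = 0.230710.

0.231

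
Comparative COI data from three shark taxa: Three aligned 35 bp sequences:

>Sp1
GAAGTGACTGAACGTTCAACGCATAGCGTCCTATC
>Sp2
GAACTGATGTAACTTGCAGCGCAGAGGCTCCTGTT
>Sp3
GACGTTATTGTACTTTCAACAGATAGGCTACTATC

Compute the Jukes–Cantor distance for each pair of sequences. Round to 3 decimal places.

d(Sp1,Sp2) = 0.458, d(Sp1,Sp3) = 0.360, d(Sp2,Sp3) = 0.572

Sp1–Sp2: 12/35 sites differ → p ≈ 0.342857, d = −0.75 ln(1 − 0.457143) = 0.458182 ≈ 0.458.
Sp1–Sp3: 10/35 sites differ → p ≈ 0.285714, d = −0.75 ln(1 − 0.380952) = 0.359679 ≈ 0.360.
Sp2–Sp3: 14/35 sites differ → p = 0.4, d = −0.75 ln(1 − 0.533333) = 0.571605 ≈ 0.572.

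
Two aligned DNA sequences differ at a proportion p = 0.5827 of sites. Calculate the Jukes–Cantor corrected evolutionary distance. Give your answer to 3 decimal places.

1.125

d = −(3/4) ln(1 − 4p/3) = −0.75 ln(1 − 0.776933) = −0.75 ln(0.223067)
  = −0.75 × (-1.500283) = 1.125212 substitutions/site.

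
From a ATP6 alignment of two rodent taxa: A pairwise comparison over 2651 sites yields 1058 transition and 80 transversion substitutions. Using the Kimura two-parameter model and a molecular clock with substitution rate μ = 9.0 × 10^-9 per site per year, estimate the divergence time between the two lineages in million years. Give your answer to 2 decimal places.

P = 1058/2651 ≈ 0.399095 and Q = 80/2651 ≈ 0.030177.
Under the Kimura two-parameter model, d = −½ ln(1 − 2P − Q) − ¼ ln(1 − 2Q).
1 − 2P − Q = 0.171633, giving −½ ln(0.171633) = 0.881198.
1 − 2Q = 0.939646, giving −¼ ln(0.939646) = 0.015563.
d = 0.881198 + 0.015563 = 0.896761.
Under a molecular clock d = 2μt, so t = d/(2μ) = 0.896761 / (2 × 9.0 × 10^-9) = 49.82 million years.

49.82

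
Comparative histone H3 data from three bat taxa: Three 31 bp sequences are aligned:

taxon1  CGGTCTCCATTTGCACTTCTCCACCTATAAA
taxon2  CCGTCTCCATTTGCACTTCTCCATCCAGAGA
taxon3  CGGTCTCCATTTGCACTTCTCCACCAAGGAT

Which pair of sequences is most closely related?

taxon1 and taxon3

taxon1–taxon2: 5/31 differ, p = 0.161, d = 0.182.
taxon1–taxon3: 4/31 differ, p = 0.129, d = 0.142.
taxon2–taxon3: 6/31 differ, p = 0.194, d = 0.224.
The smallest distance is between taxon1 and taxon3.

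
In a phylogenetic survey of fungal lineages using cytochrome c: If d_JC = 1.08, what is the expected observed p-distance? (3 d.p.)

p = (3/4)(1 − e^(−4d/3)) = 0.75 × (1 − e^(-1.44)) = 0.75 × (1 − 0.236928) = 0.572304.

0.572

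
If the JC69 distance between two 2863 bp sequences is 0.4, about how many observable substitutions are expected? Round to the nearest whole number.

Invert JC69: p = (3/4)(1 − e^(−4d/3)) = 0.75 × (1 − e^(-0.533333)) = 0.75 × (1 − 0.586646) = 0.310016.
Expected differing sites = pL ≈ 0.310016 × 2863 = 887.575808 ≈ 888.

888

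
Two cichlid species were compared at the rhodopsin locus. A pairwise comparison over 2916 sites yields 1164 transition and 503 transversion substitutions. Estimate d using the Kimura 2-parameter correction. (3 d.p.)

1.873

P = 1164/2916 ≈ 0.399177 and Q = 503/2916 ≈ 0.172497.
Under the Kimura two-parameter model, d = −½ ln(1 − 2P − Q) − ¼ ln(1 − 2Q).
1 − 2P − Q = 0.029149, giving −½ ln(0.029149) = 1.767667.
1 − 2Q = 0.655006, giving −¼ ln(0.655006) = 0.105778.
d = 1.767667 + 0.105778 = 1.873445.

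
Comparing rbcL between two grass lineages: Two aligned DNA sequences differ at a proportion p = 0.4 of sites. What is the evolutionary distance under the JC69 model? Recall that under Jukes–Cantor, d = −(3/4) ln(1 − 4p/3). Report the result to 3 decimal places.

0.572

d = −(3/4) ln(1 − 4p/3) = −0.75 ln(1 − 0.533333) = −0.75 ln(0.466667)
  = −0.75 × (-0.762139) = 0.571604 substitutions/site.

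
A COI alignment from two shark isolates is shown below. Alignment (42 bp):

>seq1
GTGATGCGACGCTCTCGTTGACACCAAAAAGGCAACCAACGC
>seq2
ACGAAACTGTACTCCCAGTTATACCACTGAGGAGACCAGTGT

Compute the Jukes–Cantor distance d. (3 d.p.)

The sequences differ at 21 of 42 sites, so p = 21/42 = 0.5.
d = −(3/4) ln(1 − 4p/3) = −0.75 ln(1 − 0.666667) = −0.75 ln(0.333333)
  = −0.75 × (-1.098613) = 0.823960 substitutions/site.

0.824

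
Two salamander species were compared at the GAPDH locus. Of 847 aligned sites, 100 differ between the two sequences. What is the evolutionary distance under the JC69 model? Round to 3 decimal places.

0.128

p = 100/847 ≈ 0.118064.
d = −(3/4) ln(1 − 4p/3) = −0.75 ln(1 − 0.157419) = −0.75 ln(0.842581)
  = −0.75 × (-0.171285) = 0.128464 substitutions/site.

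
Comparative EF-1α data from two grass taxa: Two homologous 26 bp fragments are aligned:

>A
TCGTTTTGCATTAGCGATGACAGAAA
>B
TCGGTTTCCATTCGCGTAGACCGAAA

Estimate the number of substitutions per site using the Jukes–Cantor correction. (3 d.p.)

0.276

The sequences differ at 6 of 26 sites (4, 8, 13, 17, 18, 22), so p = 6/26 ≈ 0.230769.
d = −(3/4) ln(1 − 4p/3) = −0.75 ln(1 − 0.307692) = −0.75 ln(0.692308)
  = −0.75 × (-0.367724) = 0.275793 substitutions/site.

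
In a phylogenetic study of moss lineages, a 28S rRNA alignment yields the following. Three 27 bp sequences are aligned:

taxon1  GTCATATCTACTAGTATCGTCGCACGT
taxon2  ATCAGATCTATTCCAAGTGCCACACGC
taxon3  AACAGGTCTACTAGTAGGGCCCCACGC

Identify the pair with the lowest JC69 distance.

taxon1–taxon2: 11/27 differ, p = 0.407, d = 0.588.
taxon1–taxon3: 9/27 differ, p = 0.333, d = 0.441.
taxon2–taxon3: 8/27 differ, p = 0.296, d = 0.377.
The smallest distance is between taxon2 and taxon3.

taxon2 and taxon3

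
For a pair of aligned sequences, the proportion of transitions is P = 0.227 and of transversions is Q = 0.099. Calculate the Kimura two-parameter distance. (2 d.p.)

Under the Kimura two-parameter model, d = −½ ln(1 − 2P − Q) − ¼ ln(1 − 2Q).
1 − 2P − Q = 0.447, giving −½ ln(0.447) = 0.402598.
1 − 2Q = 0.802, giving −¼ ln(0.802) = 0.055162.
d = 0.402598 + 0.055162 = 0.457760.

0.46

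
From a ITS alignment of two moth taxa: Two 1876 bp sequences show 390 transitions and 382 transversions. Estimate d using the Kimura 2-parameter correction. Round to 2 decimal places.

0.61

P = 390/1876 ≈ 0.207889 and Q = 382/1876 ≈ 0.203625.
Under the Kimura two-parameter model, d = −½ ln(1 − 2P − Q) − ¼ ln(1 − 2Q).
1 − 2P − Q = 0.380597, giving −½ ln(0.380597) = 0.483007.
1 − 2Q = 0.59275, giving −¼ ln(0.59275) = 0.130746.
d = 0.483007 + 0.130746 = 0.613753.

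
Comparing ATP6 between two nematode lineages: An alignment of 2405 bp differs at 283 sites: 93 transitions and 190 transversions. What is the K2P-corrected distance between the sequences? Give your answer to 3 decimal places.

P = 93/2405 ≈ 0.038669 and Q = 190/2405 ≈ 0.079002.
Under the Kimura two-parameter model, d = −½ ln(1 − 2P − Q) − ¼ ln(1 − 2Q).
1 − 2P − Q = 0.84366, giving −½ ln(0.84366) = 0.085003.
1 − 2Q = 0.841996, giving −¼ ln(0.841996) = 0.042995.
d = 0.085003 + 0.042995 = 0.127998.

0.128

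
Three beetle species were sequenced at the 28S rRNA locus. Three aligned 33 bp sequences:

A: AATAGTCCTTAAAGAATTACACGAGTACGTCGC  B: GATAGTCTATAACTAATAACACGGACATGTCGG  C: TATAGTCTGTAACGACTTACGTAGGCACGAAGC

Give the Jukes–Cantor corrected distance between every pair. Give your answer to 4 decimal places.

A–B: 11/33 sites differ → p ≈ 0.333333, d = −0.75 ln(1 − 0.444444) = 0.440839 ≈ 0.4408.
A–C: 12/33 sites differ → p ≈ 0.363636, d = −0.75 ln(1 − 0.484848) = 0.497470 ≈ 0.4975.
B–C: 13/33 sites differ → p ≈ 0.393939, d = −0.75 ln(1 − 0.525252) = 0.558728 ≈ 0.5587.

d(A,B) = 0.4408, d(A,C) = 0.4975, d(B,C) = 0.5587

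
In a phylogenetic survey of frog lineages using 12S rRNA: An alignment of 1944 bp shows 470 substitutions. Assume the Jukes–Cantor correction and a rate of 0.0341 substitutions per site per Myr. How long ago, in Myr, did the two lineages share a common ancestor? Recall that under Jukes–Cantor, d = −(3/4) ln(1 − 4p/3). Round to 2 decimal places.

p = 470/1944 ≈ 0.24177.
d = −(3/4) ln(1 − 4p/3) = −0.75 ln(1 − 0.32236) = −0.75 ln(0.67764)
  = −0.75 × (-0.389139) = 0.291854 substitutions/site.
Under a molecular clock d = 2μt, so t = d/(2μ) = 0.291854 / (2 × 0.0341) = 4.28 Myr.

4.28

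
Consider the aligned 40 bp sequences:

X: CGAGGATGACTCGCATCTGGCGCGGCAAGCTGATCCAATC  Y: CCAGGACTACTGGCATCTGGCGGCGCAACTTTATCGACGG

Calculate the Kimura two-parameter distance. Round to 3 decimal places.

0.435

Of 40 sites, 2 differences are transitions and 11 are transversions, so P = 2/40 = 0.05 and Q = 11/40 = 0.275.
Under the Kimura two-parameter model, d = −½ ln(1 − 2P − Q) − ¼ ln(1 − 2Q).
1 − 2P − Q = 0.625, giving −½ ln(0.625) = 0.235002.
1 − 2Q = 0.45, giving −¼ ln(0.45) = 0.199627.
d = 0.235002 + 0.199627 = 0.434629.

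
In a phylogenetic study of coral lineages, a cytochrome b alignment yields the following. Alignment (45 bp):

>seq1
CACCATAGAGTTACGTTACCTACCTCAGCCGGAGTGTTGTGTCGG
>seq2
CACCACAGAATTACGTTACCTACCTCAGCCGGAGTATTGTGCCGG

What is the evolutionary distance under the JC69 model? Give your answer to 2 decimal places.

The sequences differ at 4 of 45 sites (6, 10, 36, 42), so p = 4/45 ≈ 0.088889.
d = −(3/4) ln(1 − 4p/3) = −0.75 ln(1 − 0.118519) = −0.75 ln(0.881481)
  = −0.75 × (-0.126152) = 0.094614 substitutions/site.

0.09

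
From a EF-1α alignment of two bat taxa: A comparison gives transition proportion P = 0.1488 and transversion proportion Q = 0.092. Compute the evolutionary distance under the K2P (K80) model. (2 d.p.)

0.30

Under the Kimura two-parameter model, d = −½ ln(1 − 2P − Q) − ¼ ln(1 − 2Q).
1 − 2P − Q = 0.6104, giving −½ ln(0.6104) = 0.246820.
1 − 2Q = 0.816, giving −¼ ln(0.816) = 0.050835.
d = 0.246820 + 0.050835 = 0.297655.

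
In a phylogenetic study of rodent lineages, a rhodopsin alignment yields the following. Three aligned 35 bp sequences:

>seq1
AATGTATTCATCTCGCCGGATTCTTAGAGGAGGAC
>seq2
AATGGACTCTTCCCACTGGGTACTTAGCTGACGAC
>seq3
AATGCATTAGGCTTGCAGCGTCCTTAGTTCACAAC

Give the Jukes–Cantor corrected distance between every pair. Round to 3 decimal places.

d(seq1,seq2) = 0.407, d(seq1,seq3) = 0.572, d(seq2,seq3) = 0.572

seq1–seq2: 11/35 sites differ → p ≈ 0.314286, d = −0.75 ln(1 − 0.419048) = 0.407315 ≈ 0.407.
seq1–seq3: 14/35 sites differ → p = 0.4, d = −0.75 ln(1 − 0.533333) = 0.571605 ≈ 0.572.
seq2–seq3: 14/35 sites differ → p = 0.4, d = −0.75 ln(1 − 0.533333) = 0.571605 ≈ 0.572.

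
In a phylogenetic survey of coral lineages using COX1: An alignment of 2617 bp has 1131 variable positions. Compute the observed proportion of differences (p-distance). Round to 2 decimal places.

p = 1131/2617 = 0.432174… ≈ 0.43 (to 2 d.p.).

0.43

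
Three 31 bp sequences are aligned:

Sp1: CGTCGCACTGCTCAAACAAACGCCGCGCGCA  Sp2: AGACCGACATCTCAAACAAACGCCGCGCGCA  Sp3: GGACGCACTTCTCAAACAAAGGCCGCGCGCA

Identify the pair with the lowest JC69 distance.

Sp1 and Sp3

Sp1–Sp2: 6/31 differ, p = 0.194, d = 0.224.
Sp1–Sp3: 4/31 differ, p = 0.129, d = 0.142.
Sp2–Sp3: 5/31 differ, p = 0.161, d = 0.182.
The smallest distance is between Sp1 and Sp3.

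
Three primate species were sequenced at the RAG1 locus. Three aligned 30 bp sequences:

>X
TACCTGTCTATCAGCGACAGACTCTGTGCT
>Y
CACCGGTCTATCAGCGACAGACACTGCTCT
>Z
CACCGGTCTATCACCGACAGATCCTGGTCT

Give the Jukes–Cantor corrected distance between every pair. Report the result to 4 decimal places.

X–Y: 5/30 sites differ → p ≈ 0.166667, d = −0.75 ln(1 − 0.222223) = 0.188487 ≈ 0.1885.
X–Z: 7/30 sites differ → p ≈ 0.233333, d = −0.75 ln(1 − 0.311111) = 0.279506 ≈ 0.2795.
Y–Z: 4/30 sites differ → p ≈ 0.133333, d = −0.75 ln(1 − 0.177777) = 0.146808 ≈ 0.1468.

d(X,Y) = 0.1885, d(X,Z) = 0.2795, d(Y,Z) = 0.1468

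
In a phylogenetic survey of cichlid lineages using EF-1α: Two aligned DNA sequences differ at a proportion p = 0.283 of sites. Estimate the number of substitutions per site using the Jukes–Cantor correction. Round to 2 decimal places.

0.36

d = −(3/4) ln(1 − 4p/3) = −0.75 ln(1 − 0.377333) = −0.75 ln(0.622667)
  = −0.75 × (-0.473743) = 0.355307 substitutions/site.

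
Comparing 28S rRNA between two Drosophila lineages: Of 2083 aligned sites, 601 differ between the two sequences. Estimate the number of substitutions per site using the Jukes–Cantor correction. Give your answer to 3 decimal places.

0.364

p = 601/2083 ≈ 0.288526.
d = −(3/4) ln(1 − 4p/3) = −0.75 ln(1 − 0.384701) = −0.75 ln(0.615299)
  = −0.75 × (-0.485647) = 0.364235 substitutions/site.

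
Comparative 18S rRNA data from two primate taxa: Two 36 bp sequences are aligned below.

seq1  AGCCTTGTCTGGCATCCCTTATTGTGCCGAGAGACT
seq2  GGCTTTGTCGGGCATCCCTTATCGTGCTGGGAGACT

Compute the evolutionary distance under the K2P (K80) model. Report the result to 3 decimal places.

0.197

Of 36 sites, 5 differences are transitions and 1 are transversions, so P = 5/36 ≈ 0.138889 and Q = 1/36 ≈ 0.027778.
Under the Kimura two-parameter model, d = −½ ln(1 − 2P − Q) − ¼ ln(1 − 2Q).
1 − 2P − Q = 0.694444, giving −½ ln(0.694444) = 0.182322.
1 − 2Q = 0.944444, giving −¼ ln(0.944444) = 0.014290.
d = 0.182322 + 0.014290 = 0.196612.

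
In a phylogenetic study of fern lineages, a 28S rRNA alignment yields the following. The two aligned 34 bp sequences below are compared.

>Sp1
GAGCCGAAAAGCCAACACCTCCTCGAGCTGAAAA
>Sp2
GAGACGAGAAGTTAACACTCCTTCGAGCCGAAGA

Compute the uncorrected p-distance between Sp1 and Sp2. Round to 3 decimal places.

The sequences differ at 9 of 34 positions (sites 4, 8, 12, 13, 19, 20, 22, 29, 33).
p = 9/34 = 0.264705… ≈ 0.265 (to 3 d.p.).

0.265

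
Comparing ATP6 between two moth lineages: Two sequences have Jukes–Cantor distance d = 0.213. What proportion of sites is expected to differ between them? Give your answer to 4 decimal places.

p = (3/4)(1 − e^(−4d/3)) = 0.75 × (1 − e^(-0.284)) = 0.75 × (1 − 0.752767) = 0.185425.

0.1854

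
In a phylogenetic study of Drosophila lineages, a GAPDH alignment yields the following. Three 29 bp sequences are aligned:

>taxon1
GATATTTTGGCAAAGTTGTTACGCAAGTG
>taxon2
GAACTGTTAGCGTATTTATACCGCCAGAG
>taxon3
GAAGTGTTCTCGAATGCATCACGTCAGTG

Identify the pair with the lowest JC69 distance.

taxon2 and taxon3

taxon1–taxon2: 12/29 differ, p = 0.414, d = 0.602.
taxon1–taxon3: 13/29 differ, p = 0.448, d = 0.683.
taxon2–taxon3: 10/29 differ, p = 0.345, d = 0.462.
The smallest distance is between taxon2 and taxon3.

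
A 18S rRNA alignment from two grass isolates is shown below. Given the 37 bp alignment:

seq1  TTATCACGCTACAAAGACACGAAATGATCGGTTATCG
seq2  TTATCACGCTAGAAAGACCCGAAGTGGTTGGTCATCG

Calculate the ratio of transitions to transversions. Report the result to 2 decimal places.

Transitions are A↔G and C↔T; transversions are all other mismatches.
Transitions: 4. Transversions: 2.
R = 4/2 = 2.00.

2.00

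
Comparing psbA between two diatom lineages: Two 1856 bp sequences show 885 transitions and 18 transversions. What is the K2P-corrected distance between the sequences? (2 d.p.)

P = 885/1856 ≈ 0.476832 and Q = 18/1856 ≈ 0.009698.
Under the Kimura two-parameter model, d = −½ ln(1 − 2P − Q) − ¼ ln(1 − 2Q).
1 − 2P − Q = 0.036638, giving −½ ln(0.036638) = 1.653335.
1 − 2Q = 0.980604, giving −¼ ln(0.980604) = 0.004897.
d = 1.653335 + 0.004897 = 1.658232.

1.66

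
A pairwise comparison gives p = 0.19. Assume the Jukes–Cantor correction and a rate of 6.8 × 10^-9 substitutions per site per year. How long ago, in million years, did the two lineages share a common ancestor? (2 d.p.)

16.11

d = −(3/4) ln(1 − 4p/3) = −0.75 ln(1 − 0.253333) = −0.75 ln(0.746667)
  = −0.75 × (-0.292136) = 0.219102 substitutions/site.
Under a molecular clock d = 2μt, so t = d/(2μ) = 0.219102 / (2 × 6.8 × 10^-9) = 16.11 million years.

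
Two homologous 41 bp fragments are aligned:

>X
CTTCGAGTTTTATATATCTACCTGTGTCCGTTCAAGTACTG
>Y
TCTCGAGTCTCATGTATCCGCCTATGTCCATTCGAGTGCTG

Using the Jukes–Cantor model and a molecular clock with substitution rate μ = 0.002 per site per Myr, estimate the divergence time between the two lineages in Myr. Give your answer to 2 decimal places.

83.01

The sequences differ at 11 of 41 sites, so p = 11/41 ≈ 0.268293.
d = −(3/4) ln(1 − 4p/3) = −0.75 ln(1 − 0.357724) = −0.75 ln(0.642276)
  = −0.75 × (-0.442737) = 0.332053 substitutions/site.
Under a molecular clock d = 2μt, so t = d/(2μ) = 0.332053 / (2 × 0.002) = 83.01 Myr.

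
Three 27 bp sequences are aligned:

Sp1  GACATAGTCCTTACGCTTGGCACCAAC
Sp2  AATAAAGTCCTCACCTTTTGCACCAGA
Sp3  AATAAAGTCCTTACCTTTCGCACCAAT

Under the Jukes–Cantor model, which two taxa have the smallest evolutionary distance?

Sp2 and Sp3

Sp1–Sp2: 9/27 differ, p = 0.333, d = 0.441.
Sp1–Sp3: 7/27 differ, p = 0.259, d = 0.318.
Sp2–Sp3: 4/27 differ, p = 0.148, d = 0.165.
The smallest distance is between Sp2 and Sp3.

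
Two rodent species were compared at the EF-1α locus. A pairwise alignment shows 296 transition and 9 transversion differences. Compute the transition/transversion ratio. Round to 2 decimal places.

32.89

R = 296/9 = 32.888888… ≈ 32.89 (to 2 d.p.).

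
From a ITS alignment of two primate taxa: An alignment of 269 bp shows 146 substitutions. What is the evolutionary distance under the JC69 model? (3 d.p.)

0.965

p = 146/269 ≈ 0.542751.
d = −(3/4) ln(1 − 4p/3) = −0.75 ln(1 − 0.723668) = −0.75 ln(0.276332)
  = −0.75 × (-1.286152) = 0.964614 substitutions/site.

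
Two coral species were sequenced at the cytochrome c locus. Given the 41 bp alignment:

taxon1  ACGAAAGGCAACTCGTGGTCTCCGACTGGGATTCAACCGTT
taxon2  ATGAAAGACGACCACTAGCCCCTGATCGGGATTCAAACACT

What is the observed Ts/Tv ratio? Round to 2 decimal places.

4.00

Transitions are A↔G and C↔T; transversions are all other mismatches.
Transitions: 12. Transversions: 3.
R = 12/3 = 4.00.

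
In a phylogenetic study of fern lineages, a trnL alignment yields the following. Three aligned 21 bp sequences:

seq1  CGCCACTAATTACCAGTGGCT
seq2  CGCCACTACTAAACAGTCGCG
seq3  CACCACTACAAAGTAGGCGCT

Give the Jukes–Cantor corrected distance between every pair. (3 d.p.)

d(seq1,seq2) = 0.286, d(seq1,seq3) = 0.532, d(seq2,seq3) = 0.360

seq1–seq2: 5/21 sites differ → p ≈ 0.238095, d = −0.75 ln(1 − 0.31746) = 0.286451 ≈ 0.286.
seq1–seq3: 8/21 sites differ → p ≈ 0.380952, d = −0.75 ln(1 − 0.507936) = 0.531860 ≈ 0.532.
seq2–seq3: 6/21 sites differ → p ≈ 0.285714, d = −0.75 ln(1 − 0.380952) = 0.359679 ≈ 0.360.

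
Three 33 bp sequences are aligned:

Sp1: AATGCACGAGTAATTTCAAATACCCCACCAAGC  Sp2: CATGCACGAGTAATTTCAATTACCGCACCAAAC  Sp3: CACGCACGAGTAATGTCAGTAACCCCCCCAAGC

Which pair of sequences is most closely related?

Sp1–Sp2: 4/33 differ, p = 0.121, d = 0.132.
Sp1–Sp3: 7/33 differ, p = 0.212, d = 0.249.
Sp2–Sp3: 7/33 differ, p = 0.212, d = 0.249.
The smallest distance is between Sp1 and Sp2.

Sp1 and Sp2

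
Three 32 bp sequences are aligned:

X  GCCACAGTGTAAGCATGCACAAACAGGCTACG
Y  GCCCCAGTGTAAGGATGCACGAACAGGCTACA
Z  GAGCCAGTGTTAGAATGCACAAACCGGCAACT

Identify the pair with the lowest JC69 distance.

X–Y: 4/32 differ, p = 0.125, d = 0.137.
X–Z: 8/32 differ, p = 0.250, d = 0.304.
Y–Z: 8/32 differ, p = 0.250, d = 0.304.
The smallest distance is between X and Y.

X and Y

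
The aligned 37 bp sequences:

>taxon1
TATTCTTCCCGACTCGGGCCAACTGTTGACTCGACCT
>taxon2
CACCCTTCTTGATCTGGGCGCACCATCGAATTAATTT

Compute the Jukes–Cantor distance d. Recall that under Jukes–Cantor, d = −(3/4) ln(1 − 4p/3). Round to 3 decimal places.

0.784

The sequences differ at 18 of 37 sites, so p = 18/37 ≈ 0.486486.
d = −(3/4) ln(1 − 4p/3) = −0.75 ln(1 − 0.648648) = −0.75 ln(0.351352)
  = −0.75 × (-1.045967) = 0.784475 substitutions/site.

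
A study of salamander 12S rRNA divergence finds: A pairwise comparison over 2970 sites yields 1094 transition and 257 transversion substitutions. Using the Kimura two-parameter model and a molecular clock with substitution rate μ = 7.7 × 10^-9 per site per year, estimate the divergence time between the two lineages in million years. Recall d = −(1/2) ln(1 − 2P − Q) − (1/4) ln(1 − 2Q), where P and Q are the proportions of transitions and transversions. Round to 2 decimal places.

59.35

P = 1094/2970 ≈ 0.36835 and Q = 257/2970 ≈ 0.086532.
Under the Kimura two-parameter model, d = −½ ln(1 − 2P − Q) − ¼ ln(1 − 2Q).
1 − 2P − Q = 0.176768, giving −½ ln(0.176768) = 0.866459.
1 − 2Q = 0.826936, giving −¼ ln(0.826936) = 0.047507.
d = 0.866459 + 0.047507 = 0.913966.
Under a molecular clock d = 2μt, so t = d/(2μ) = 0.913966 / (2 × 7.7 × 10^-9) = 59.35 million years.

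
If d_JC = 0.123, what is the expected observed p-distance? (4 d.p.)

p = (3/4)(1 − e^(−4d/3)) = 0.75 × (1 − e^(-0.164)) = 0.75 × (1 − 0.848742) = 0.113444.

0.1134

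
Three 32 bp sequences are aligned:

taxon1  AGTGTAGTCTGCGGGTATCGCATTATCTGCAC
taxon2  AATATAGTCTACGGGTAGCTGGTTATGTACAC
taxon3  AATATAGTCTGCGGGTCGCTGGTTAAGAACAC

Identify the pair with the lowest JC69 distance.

taxon2 and taxon3

taxon1–taxon2: 9/32 differ, p = 0.281, d = 0.353.
taxon1–taxon3: 11/32 differ, p = 0.344, d = 0.460.
taxon2–taxon3: 4/32 differ, p = 0.125, d = 0.137.
The smallest distance is between taxon2 and taxon3.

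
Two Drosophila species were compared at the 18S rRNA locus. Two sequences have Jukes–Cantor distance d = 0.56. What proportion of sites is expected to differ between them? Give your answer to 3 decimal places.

p = (3/4)(1 − e^(−4d/3)) = 0.75 × (1 − e^(-0.746667)) = 0.75 × (1 − 0.473944) = 0.394542.

0.395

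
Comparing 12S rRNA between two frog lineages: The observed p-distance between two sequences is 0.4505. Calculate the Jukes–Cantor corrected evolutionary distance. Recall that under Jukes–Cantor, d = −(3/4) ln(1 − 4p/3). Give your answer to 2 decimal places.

d = −(3/4) ln(1 − 4p/3) = −0.75 ln(1 − 0.600667) = −0.75 ln(0.399333)
  = −0.75 × (-0.917960) = 0.688470 substitutions/site.

0.69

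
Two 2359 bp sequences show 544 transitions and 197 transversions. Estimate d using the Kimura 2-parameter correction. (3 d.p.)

P = 544/2359 ≈ 0.230606 and Q = 197/2359 ≈ 0.08351.
Under the Kimura two-parameter model, d = −½ ln(1 − 2P − Q) − ¼ ln(1 − 2Q).
1 − 2P − Q = 0.455278, giving −½ ln(0.455278) = 0.393424.
1 − 2Q = 0.83298, giving −¼ ln(0.83298) = 0.045686.
d = 0.393424 + 0.045686 = 0.439110.

0.439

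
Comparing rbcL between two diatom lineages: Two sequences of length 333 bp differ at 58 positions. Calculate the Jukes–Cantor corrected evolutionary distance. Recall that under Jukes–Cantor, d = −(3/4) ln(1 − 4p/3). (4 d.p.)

p = 58/333 ≈ 0.174174.
d = −(3/4) ln(1 − 4p/3) = −0.75 ln(1 − 0.232232) = −0.75 ln(0.767768)
  = −0.75 × (-0.264268) = 0.198201 substitutions/site.

0.1982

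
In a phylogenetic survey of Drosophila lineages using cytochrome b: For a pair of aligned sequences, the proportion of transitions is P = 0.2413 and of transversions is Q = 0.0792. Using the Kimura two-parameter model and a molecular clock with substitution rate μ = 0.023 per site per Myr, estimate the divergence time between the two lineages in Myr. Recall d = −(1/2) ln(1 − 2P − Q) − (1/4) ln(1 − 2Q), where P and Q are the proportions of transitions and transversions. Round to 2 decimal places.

Under the Kimura two-parameter model, d = −½ ln(1 − 2P − Q) − ¼ ln(1 − 2Q).
1 − 2P − Q = 0.4382, giving −½ ln(0.4382) = 0.412540.
1 − 2Q = 0.8416, giving −¼ ln(0.8416) = 0.043113.
d = 0.412540 + 0.043113 = 0.455653.
Under a molecular clock d = 2μt, so t = d/(2μ) = 0.455653 / (2 × 0.023) = 9.91 Myr.

9.91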